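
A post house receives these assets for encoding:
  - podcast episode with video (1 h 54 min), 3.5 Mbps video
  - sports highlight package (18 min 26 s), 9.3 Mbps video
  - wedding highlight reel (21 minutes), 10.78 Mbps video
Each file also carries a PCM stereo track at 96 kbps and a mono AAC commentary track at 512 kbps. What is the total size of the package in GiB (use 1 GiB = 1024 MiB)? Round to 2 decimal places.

Audio total: 96 + 512 = 608 kbps = 0.608 Mbps.
podcast episode with video: 4.108 Mbps × 6840 s = 28098.7 Mb
sports highlight package: 9.908 Mbps × 1106 s = 10958.2 Mb
wedding highlight reel: 11.388 Mbps × 1260 s = 14348.9 Mb
Total: 53405.8 Mb = 6675.7 MB.
= 6.217 GiB.

6.22 GiB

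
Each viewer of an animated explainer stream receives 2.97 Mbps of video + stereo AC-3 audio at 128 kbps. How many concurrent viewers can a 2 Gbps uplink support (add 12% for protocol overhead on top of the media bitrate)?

576

Audio: 128 kbps = 0.128 Mbps.
Per-viewer media rate: 3.098 Mbps.
On the wire with 12% overhead: 3.470 Mbps.
2 Gbps = 2,000 Mbps; 2,000 / 3.470 = 576.41 → 576 viewers.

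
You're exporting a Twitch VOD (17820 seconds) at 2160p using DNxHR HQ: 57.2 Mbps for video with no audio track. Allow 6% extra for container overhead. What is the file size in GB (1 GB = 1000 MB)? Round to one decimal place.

135.1 GB

Total bitrate: 57.2 Mbps.
Stream data: 57.200 Mbps × 17820 s = 1019304.0 Mb.
With 6% container overhead: ×1.06.
1,080,462 Mb ÷ 8 = 135,058 MB → 135.1 GB.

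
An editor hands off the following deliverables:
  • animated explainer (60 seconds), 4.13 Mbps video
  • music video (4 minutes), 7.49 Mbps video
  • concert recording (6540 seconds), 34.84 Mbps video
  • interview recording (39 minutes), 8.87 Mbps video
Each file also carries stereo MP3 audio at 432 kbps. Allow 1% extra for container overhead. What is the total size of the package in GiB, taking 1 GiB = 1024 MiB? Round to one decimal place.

Audio: 432 kbps = 0.432 Mbps.
animated explainer: 4.562 Mbps × 60 s × 1.01 = 276.5 Mb
music video: 7.922 Mbps × 240 s × 1.01 = 1920.3 Mb
concert recording: 35.272 Mbps × 6540 s × 1.01 = 232985.7 Mb
interview recording: 9.302 Mbps × 2340 s × 1.01 = 21984.3 Mb
Total: 257166.8 Mb = 32145.8 MB.
= 29.94 GiB.

29.9 GiB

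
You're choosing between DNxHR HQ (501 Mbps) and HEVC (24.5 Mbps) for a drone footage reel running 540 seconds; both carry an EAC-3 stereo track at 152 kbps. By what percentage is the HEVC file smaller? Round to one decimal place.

95.1%

Audio: 152 kbps = 0.152 Mbps.
DNxHR HQ: 501.152 Mbps × 540 s = 270622.1 Mb = 33.828 GB.
HEVC: 24.652 Mbps × 540 s = 13312.1 Mb = 1.664 GB.
Reduction: (1 − 1.664/33.828) × 100 = 95.08%.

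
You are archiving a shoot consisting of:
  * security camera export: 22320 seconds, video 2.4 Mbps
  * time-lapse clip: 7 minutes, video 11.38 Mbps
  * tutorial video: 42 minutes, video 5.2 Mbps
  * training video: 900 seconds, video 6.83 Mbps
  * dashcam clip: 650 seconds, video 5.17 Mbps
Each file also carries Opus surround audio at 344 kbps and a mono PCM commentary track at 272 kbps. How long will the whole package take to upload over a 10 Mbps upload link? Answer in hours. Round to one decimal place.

2.7 hours

Audio total: 344 + 272 = 616 kbps = 0.616 Mbps.
security camera export: 3.016 Mbps × 22320 s = 67317.1 Mb
time-lapse clip: 11.996 Mbps × 420 s = 5038.3 Mb
tutorial video: 5.816 Mbps × 2520 s = 14656.3 Mb
training video: 7.446 Mbps × 900 s = 6701.4 Mb
dashcam clip: 5.786 Mbps × 650 s = 3760.9 Mb
Total: 97474.1 Mb = 12184.3 MB.
At 10 Mbps: 97474.1 / 10 = 9747 s ≈ 2.71 hours.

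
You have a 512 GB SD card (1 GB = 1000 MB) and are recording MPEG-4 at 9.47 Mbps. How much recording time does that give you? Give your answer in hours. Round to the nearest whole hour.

120 hours

Capacity: 512 GB = 4,096,000 Mb.
Recording time: 4,096,000 / 9.470 = 432,524 s ≈ 120 hours.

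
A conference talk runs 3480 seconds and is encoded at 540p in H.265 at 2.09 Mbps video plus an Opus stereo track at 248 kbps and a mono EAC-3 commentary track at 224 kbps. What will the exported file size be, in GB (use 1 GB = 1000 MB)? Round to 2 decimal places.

Audio total: 248 + 224 = 472 kbps = 0.472 Mbps.
Total bitrate: 2.09 + 0.472 = 2.562 Mbps.
Stream data: 2.562 Mbps × 3480 s = 8915.8 Mb.
8,916 Mb ÷ 8 = 1,114 MB → 1.114 GB.

1.11 GB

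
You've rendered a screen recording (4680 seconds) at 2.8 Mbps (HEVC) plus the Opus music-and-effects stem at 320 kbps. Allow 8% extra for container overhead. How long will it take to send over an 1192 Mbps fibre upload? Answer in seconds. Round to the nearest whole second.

Audio: 320 kbps = 0.320 Mbps.
Total bitrate: 3.120 Mbps.
File: 3.120 Mbps × 4680 s = 14601.6 Mb.
With 8% container overhead: ×1.08. → 15769.7 Mb.
At 1192 Mbps: 15769.7 / 1192 = 13.2 s ≈ 13.2 seconds.

13 seconds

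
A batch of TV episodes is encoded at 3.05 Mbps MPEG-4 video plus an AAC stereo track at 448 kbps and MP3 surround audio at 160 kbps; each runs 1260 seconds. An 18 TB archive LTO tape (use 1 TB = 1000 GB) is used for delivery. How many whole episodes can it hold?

Audio total: 448 + 160 = 608 kbps = 0.608 Mbps.
Total bitrate: 3.658 Mbps.
Per item: 3.658 Mbps × 1260 s = 4,609 Mb = 576.1 MB.
Capacity: 18 TB = 144,000,000 Mb; 31242.68 items → 31242 complete.

31242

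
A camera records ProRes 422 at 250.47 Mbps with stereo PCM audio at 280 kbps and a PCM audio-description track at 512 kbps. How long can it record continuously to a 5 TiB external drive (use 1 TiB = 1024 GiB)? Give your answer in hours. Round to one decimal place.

Audio total: 280 + 512 = 792 kbps = 0.792 Mbps.
Total bitrate: 250.47 + 0.792 = 251.262 Mbps.
Capacity: 5 TiB = 43,980,465 Mb.
Recording time: 43,980,465 / 251.262 = 175,038 s ≈ 48.6 hours.

48.6 hours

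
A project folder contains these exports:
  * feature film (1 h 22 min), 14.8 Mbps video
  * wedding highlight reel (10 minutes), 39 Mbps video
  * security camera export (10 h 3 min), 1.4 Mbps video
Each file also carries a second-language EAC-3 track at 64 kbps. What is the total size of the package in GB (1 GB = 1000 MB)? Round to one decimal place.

18.7 GB

Audio: 64 kbps = 0.064 Mbps.
feature film: 14.864 Mbps × 4920 s = 73130.9 Mb
wedding highlight reel: 39.064 Mbps × 600 s = 23438.4 Mb
security camera export: 1.464 Mbps × 36180 s = 52967.5 Mb
Total: 149536.8 Mb = 18692.1 MB.
= 18.69 GB.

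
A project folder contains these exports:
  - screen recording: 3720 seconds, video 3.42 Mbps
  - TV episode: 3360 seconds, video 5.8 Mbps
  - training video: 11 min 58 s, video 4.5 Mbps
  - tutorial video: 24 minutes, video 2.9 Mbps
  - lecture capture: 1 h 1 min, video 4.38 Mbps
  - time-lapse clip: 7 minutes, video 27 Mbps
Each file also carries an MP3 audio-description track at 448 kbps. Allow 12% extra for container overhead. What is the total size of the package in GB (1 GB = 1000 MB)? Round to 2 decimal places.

10.21 GB

Audio: 448 kbps = 0.448 Mbps.
screen recording: 3.868 Mbps × 3720 s × 1.12 = 16115.6 Mb
TV episode: 6.248 Mbps × 3360 s × 1.12 = 23512.5 Mb
training video: 4.948 Mbps × 718 s × 1.12 = 3979.0 Mb
tutorial video: 3.348 Mbps × 1440 s × 1.12 = 5399.7 Mb
lecture capture: 4.828 Mbps × 3660 s × 1.12 = 19790.9 Mb
time-lapse clip: 27.448 Mbps × 420 s × 1.12 = 12911.5 Mb
Total: 81709.2 Mb = 10213.7 MB.
= 10.21 GB.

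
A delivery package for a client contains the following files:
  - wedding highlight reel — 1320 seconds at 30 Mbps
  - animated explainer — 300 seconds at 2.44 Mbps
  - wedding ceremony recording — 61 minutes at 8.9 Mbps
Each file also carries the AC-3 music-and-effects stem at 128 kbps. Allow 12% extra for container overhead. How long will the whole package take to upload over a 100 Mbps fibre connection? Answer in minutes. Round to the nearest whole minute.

14 minutes

Audio: 128 kbps = 0.128 Mbps.
wedding highlight reel: 30.128 Mbps × 1320 s × 1.12 = 44541.2 Mb
animated explainer: 2.568 Mbps × 300 s × 1.12 = 862.8 Mb
wedding ceremony recording: 9.028 Mbps × 3660 s × 1.12 = 37007.6 Mb
Total: 82411.7 Mb = 10301.5 MB.
At 100 Mbps: 82411.7 / 100 = 824 s ≈ 13.7 minutes.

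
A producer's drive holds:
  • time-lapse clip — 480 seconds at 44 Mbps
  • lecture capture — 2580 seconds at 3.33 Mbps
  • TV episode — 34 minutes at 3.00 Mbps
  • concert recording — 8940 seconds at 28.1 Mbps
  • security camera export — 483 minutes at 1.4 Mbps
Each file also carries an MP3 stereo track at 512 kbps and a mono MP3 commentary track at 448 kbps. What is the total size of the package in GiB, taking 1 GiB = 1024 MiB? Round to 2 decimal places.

42.95 GiB

Audio total: 512 + 448 = 960 kbps = 0.960 Mbps.
time-lapse clip: 44.960 Mbps × 480 s = 21580.8 Mb
lecture capture: 4.290 Mbps × 2580 s = 11068.2 Mb
TV episode: 3.960 Mbps × 2040 s = 8078.4 Mb
concert recording: 29.060 Mbps × 8940 s = 259796.4 Mb
security camera export: 2.360 Mbps × 28980 s = 68392.8 Mb
Total: 368916.6 Mb = 46114.6 MB.
= 42.95 GiB.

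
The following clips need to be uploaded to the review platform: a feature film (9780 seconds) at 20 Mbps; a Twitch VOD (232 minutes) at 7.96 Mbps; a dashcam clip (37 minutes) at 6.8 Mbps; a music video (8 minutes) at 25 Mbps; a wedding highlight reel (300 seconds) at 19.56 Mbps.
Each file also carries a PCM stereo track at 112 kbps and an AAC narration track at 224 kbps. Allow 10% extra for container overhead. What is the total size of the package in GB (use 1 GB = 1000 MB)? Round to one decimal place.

47.9 GB

Audio total: 112 + 224 = 336 kbps = 0.336 Mbps.
feature film: 20.336 Mbps × 9780 s × 1.10 = 218774.7 Mb
Twitch VOD: 8.296 Mbps × 13920 s × 1.10 = 127028.4 Mb
dashcam clip: 7.136 Mbps × 2220 s × 1.10 = 17426.1 Mb
music video: 25.336 Mbps × 480 s × 1.10 = 13377.4 Mb
wedding highlight reel: 19.896 Mbps × 300 s × 1.10 = 6565.7 Mb
Total: 383172.2 Mb = 47896.5 MB.
= 47.90 GB.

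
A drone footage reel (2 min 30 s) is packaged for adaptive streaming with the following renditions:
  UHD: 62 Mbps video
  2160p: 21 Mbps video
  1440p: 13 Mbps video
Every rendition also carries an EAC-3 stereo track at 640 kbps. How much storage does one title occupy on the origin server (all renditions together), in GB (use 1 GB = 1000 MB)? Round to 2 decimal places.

2 min 30 s = 150 s
Audio: 640 kbps = 0.640 Mbps.
Sum of rendition bitrates: (62+0.640) + (21+0.640) + (13+0.640) = 97.920 Mbps.
× 150 s = 14,688 Mb = 1,836 MB = 1.836 GB.

1.84 GB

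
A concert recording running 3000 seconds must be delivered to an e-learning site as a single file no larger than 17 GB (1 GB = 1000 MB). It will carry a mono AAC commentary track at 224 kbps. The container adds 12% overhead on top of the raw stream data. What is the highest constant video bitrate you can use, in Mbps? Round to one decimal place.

40.3 Mbps

Budget: 17 GB = 136000.0 Mb.
Stream payload after overhead: 136000.0 / 1.12 = 121428.6 Mb.
Total bitrate budget: 121428.6 Mb / 3000 s = 40.476 Mbps.
Audio: 224 kbps = 0.224 Mbps.
Video: 40.476 − 0.224 = 40.252 Mbps.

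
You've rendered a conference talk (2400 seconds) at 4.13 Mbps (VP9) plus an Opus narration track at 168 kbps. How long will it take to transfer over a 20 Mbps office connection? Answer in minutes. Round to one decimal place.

Audio: 168 kbps = 0.168 Mbps.
Total bitrate: 4.298 Mbps.
File: 4.298 Mbps × 2400 s = 10315.2 Mb.
At 20 Mbps: 10315.2 / 20 = 515.8 s ≈ 8.6 minutes.

8.6 minutes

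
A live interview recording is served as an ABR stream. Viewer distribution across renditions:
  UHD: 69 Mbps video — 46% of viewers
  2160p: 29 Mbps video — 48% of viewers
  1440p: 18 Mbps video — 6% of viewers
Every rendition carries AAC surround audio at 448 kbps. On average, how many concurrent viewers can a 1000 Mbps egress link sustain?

21

Audio: 448 kbps = 0.448 Mbps.
Average per-viewer bitrate: 0.46×69.448 + 0.48×29.448 + 0.06×18.448 = 47.188 Mbps.
1000 Mbps = 1,000 Mbps; 1,000 / 47.188 = 21.19 → 21.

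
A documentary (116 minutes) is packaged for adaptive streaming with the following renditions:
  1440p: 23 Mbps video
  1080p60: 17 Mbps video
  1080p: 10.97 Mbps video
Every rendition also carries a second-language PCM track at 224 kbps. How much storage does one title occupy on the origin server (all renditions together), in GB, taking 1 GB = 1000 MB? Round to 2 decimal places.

116 min = 6960 s
Audio: 224 kbps = 0.224 Mbps.
Sum of rendition bitrates: (23+0.224) + (17+0.224) + (10.97+0.224) = 51.642 Mbps.
× 6960 s = 359,428 Mb = 44,929 MB = 44.93 GB.

44.93 GB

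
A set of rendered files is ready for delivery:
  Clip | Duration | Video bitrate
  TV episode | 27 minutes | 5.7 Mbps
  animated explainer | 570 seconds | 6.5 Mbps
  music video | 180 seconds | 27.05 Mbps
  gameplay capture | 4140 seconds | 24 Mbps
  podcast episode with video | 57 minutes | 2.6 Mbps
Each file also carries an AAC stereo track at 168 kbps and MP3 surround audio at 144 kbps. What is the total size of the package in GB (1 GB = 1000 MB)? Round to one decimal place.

Audio total: 168 + 144 = 312 kbps = 0.312 Mbps.
TV episode: 6.012 Mbps × 1620 s = 9739.4 Mb
animated explainer: 6.812 Mbps × 570 s = 3882.8 Mb
music video: 27.362 Mbps × 180 s = 4925.2 Mb
gameplay capture: 24.312 Mbps × 4140 s = 100651.7 Mb
podcast episode with video: 2.912 Mbps × 3420 s = 9959.0 Mb
Total: 129158.2 Mb = 16144.8 MB.
= 16.14 GB.

16.1 GB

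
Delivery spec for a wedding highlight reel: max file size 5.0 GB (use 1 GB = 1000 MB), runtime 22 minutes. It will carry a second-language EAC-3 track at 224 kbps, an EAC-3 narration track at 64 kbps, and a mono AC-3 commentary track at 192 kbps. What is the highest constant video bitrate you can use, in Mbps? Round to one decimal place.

29.8 Mbps

Budget: 5.0 GB = 40000.0 Mb.
22 min = 1320 s
Total bitrate budget: 40000.0 Mb / 1320 s = 30.303 Mbps.
Audio total: 224 + 64 + 192 = 480 kbps = 0.480 Mbps.
Video: 30.303 − 0.480 = 29.823 Mbps.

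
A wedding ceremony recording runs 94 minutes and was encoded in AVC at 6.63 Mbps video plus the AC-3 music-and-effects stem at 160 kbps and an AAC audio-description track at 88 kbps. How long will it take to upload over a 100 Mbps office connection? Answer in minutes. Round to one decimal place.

94 min = 5640 s
Audio total: 160 + 88 = 248 kbps = 0.248 Mbps.
Total bitrate: 6.878 Mbps.
File: 6.878 Mbps × 5640 s = 38791.9 Mb.
At 100 Mbps: 38791.9 / 100 = 387.9 s ≈ 6.47 minutes.

6.5 minutes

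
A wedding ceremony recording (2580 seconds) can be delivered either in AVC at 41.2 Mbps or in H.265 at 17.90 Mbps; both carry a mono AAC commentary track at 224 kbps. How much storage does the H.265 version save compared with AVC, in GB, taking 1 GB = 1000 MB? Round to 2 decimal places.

7.51 GB

Audio: 224 kbps = 0.224 Mbps.
AVC: 41.424 Mbps × 2580 s = 106873.9 Mb = 13.359 GB.
H.265: 18.124 Mbps × 2580 s = 46759.9 Mb = 5.845 GB.
Saving: 13.359 − 5.845 = 7.514 GB.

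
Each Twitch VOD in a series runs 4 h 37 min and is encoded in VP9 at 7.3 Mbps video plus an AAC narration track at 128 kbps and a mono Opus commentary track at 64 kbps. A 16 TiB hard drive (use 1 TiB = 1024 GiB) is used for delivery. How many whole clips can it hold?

1130

4 h 37 min = 277 min = 16620 s
Audio total: 128 + 64 = 192 kbps = 0.192 Mbps.
Total bitrate: 7.492 Mbps.
Per item: 7.492 Mbps × 16620 s = 124,517 Mb = 15,565 MB.
Capacity: 16 TiB = 140,737,488 Mb; 1130.27 items → 1130 complete.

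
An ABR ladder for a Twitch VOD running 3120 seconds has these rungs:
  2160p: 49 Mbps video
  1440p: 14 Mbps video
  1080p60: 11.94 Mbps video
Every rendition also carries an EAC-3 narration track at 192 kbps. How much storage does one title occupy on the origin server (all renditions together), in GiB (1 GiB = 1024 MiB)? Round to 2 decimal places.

Audio: 192 kbps = 0.192 Mbps.
Sum of rendition bitrates: (49+0.192) + (14+0.192) + (11.94+0.192) = 75.516 Mbps.
× 3120 s = 235,610 Mb = 29,451 MB = 27.43 GiB.

27.43 GiB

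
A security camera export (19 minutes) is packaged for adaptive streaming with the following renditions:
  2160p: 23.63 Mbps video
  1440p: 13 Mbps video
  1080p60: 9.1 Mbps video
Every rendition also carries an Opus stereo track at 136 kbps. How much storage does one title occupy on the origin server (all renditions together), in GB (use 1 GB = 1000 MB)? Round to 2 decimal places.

19 min = 1140 s
Audio: 136 kbps = 0.136 Mbps.
Sum of rendition bitrates: (23.63+0.136) + (13+0.136) + (9.1+0.136) = 46.138 Mbps.
× 1140 s = 52,597 Mb = 6,575 MB = 6.575 GB.

6.57 GB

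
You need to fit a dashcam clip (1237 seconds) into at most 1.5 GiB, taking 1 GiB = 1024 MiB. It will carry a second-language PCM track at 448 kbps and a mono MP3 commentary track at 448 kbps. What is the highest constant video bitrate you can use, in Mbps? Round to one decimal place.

Budget: 1.5 GiB = 12884.9 Mb.
Total bitrate budget: 12884.9 Mb / 1237 s = 10.416 Mbps.
Audio total: 448 + 448 = 896 kbps = 0.896 Mbps.
Video: 10.416 − 0.896 = 9.520 Mbps.

9.5 Mbps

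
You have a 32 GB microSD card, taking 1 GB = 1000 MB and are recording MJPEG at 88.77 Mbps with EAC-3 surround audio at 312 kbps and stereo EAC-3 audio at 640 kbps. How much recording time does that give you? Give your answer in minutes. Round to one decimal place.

Audio total: 312 + 640 = 952 kbps = 0.952 Mbps.
Total bitrate: 88.77 + 0.952 = 89.722 Mbps.
Capacity: 32 GB = 256,000 Mb.
Recording time: 256,000 / 89.722 = 2,853 s ≈ 47.6 minutes.

47.6 minutes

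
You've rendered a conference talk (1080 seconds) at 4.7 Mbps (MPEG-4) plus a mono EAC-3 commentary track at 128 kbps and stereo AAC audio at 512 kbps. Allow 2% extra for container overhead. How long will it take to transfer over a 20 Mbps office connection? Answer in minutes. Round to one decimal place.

Audio total: 128 + 512 = 640 kbps = 0.640 Mbps.
Total bitrate: 5.340 Mbps.
File: 5.340 Mbps × 1080 s = 5767.2 Mb.
With 2% container overhead: ×1.02. → 5882.5 Mb.
At 20 Mbps: 5882.5 / 20 = 294.1 s ≈ 4.9 minutes.

4.9 minutes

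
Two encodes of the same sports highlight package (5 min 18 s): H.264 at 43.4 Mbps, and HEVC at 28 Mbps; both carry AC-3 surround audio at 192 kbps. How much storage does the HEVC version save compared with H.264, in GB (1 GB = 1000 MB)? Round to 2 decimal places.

0.61 GB

5 min 18 s = 318 s
Audio: 192 kbps = 0.192 Mbps.
H.264: 43.592 Mbps × 318 s = 13862.3 Mb = 1.733 GB.
HEVC: 28.192 Mbps × 318 s = 8965.1 Mb = 1.121 GB.
Saving: 1.733 − 1.121 = 0.612 GB.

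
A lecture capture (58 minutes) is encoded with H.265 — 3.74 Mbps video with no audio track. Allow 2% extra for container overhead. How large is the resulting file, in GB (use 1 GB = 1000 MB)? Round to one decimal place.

58 min = 3480 s
Total bitrate: 3.74 Mbps.
Stream data: 3.740 Mbps × 3480 s = 13015.2 Mb.
With 2% container overhead: ×1.02.
13,276 Mb ÷ 8 = 1,659 MB → 1.659 GB.

1.7 GB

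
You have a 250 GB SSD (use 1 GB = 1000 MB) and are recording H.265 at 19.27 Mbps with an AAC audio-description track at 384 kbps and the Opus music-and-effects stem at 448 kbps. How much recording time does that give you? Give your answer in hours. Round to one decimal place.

Audio total: 384 + 448 = 832 kbps = 0.832 Mbps.
Total bitrate: 19.27 + 0.832 = 20.102 Mbps.
Capacity: 250 GB = 2,000,000 Mb.
Recording time: 2,000,000 / 20.102 = 99,493 s ≈ 27.6 hours.

27.6 hours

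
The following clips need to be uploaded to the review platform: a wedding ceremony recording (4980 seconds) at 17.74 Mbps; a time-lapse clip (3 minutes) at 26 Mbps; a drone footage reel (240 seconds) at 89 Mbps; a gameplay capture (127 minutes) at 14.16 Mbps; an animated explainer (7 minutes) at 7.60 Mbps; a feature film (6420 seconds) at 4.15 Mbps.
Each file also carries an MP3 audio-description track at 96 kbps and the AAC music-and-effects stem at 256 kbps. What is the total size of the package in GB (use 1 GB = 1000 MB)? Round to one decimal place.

Audio total: 96 + 256 = 352 kbps = 0.352 Mbps.
wedding ceremony recording: 18.092 Mbps × 4980 s = 90098.2 Mb
time-lapse clip: 26.352 Mbps × 180 s = 4743.4 Mb
drone footage reel: 89.352 Mbps × 240 s = 21444.5 Mb
gameplay capture: 14.512 Mbps × 7620 s = 110581.4 Mb
animated explainer: 7.952 Mbps × 420 s = 3339.8 Mb
feature film: 4.502 Mbps × 6420 s = 28902.8 Mb
Total: 259110.1 Mb = 32388.8 MB.
= 32.39 GB.

32.4 GB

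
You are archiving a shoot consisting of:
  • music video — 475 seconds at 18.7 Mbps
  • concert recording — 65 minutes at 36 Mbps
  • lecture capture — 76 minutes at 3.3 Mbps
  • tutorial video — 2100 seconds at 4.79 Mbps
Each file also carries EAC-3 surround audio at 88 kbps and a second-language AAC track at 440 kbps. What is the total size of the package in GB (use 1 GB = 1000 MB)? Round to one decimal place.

Audio total: 88 + 440 = 528 kbps = 0.528 Mbps.
music video: 19.228 Mbps × 475 s = 9133.3 Mb
concert recording: 36.528 Mbps × 3900 s = 142459.2 Mb
lecture capture: 3.828 Mbps × 4560 s = 17455.7 Mb
tutorial video: 5.318 Mbps × 2100 s = 11167.8 Mb
Total: 180216.0 Mb = 22527.0 MB.
= 22.53 GB.

22.5 GB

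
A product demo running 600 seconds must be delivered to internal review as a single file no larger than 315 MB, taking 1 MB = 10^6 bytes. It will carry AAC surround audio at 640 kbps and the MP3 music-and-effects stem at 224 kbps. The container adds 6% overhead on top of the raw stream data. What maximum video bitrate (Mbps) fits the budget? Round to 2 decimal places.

Budget: 315 MB = 2520.0 Mb.
Stream payload after overhead: 2520.0 / 1.06 = 2377.4 Mb.
Total bitrate budget: 2377.4 Mb / 600 s = 3.962 Mbps.
Audio total: 640 + 224 = 864 kbps = 0.864 Mbps.
Video: 3.962 − 0.864 = 3.098 Mbps.

3.10 Mbps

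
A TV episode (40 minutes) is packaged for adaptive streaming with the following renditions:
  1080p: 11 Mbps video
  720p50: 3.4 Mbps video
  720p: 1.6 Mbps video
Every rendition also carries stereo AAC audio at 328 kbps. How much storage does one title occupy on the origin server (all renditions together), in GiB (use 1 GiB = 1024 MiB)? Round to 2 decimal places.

40 min = 2400 s
Audio: 328 kbps = 0.328 Mbps.
Sum of rendition bitrates: (11+0.328) + (3.4+0.328) + (1.6+0.328) = 16.984 Mbps.
× 2400 s = 40,762 Mb = 5,095 MB = 4.745 GiB.

4.75 GiB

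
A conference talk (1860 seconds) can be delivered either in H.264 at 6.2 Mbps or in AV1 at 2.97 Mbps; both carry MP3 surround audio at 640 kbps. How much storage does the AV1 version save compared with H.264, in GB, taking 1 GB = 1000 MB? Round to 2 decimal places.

Audio: 640 kbps = 0.640 Mbps.
H.264: 6.840 Mbps × 1860 s = 12722.4 Mb = 1.590 GB.
AV1: 3.610 Mbps × 1860 s = 6714.6 Mb = 0.839 GB.
Saving: 1.590 − 0.839 = 0.751 GB.

0.75 GB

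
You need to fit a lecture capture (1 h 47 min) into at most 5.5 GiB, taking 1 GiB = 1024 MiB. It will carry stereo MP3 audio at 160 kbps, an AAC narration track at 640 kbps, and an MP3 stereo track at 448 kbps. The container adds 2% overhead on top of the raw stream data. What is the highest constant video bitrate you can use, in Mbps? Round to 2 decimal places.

5.97 Mbps

Budget: 5.5 GiB = 47244.6 Mb.
Stream payload after overhead: 47244.6 / 1.02 = 46318.3 Mb.
1 h 47 min = 107 min = 6420 s
Total bitrate budget: 46318.3 Mb / 6420 s = 7.215 Mbps.
Audio total: 160 + 640 + 448 = 1248 kbps = 1.248 Mbps.
Video: 7.215 − 1.248 = 5.967 Mbps.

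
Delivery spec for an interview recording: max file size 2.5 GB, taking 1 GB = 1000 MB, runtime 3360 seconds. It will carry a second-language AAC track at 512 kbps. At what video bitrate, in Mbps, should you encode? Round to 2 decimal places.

Budget: 2.5 GB = 20000.0 Mb.
Total bitrate budget: 20000.0 Mb / 3360 s = 5.952 Mbps.
Audio: 512 kbps = 0.512 Mbps.
Video: 5.952 − 0.512 = 5.440 Mbps.

5.44 Mbps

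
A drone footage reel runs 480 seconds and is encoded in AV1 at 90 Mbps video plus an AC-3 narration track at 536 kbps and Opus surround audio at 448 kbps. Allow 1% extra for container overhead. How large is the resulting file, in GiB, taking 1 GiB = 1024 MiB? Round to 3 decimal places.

Audio total: 536 + 448 = 984 kbps = 0.984 Mbps.
Total bitrate: 90 + 0.984 = 90.984 Mbps.
Stream data: 90.984 Mbps × 480 s = 43672.3 Mb.
With 1% container overhead: ×1.01.
44,109 Mb = 5,513,630,400 bytes ÷ 1,073,741,824 = 5.135 GiB.

5.135 GiB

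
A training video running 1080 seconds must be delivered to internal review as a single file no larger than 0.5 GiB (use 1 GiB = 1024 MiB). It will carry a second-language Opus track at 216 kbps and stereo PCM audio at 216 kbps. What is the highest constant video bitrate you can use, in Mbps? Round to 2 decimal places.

Budget: 0.5 GiB = 4295.0 Mb.
Total bitrate budget: 4295.0 Mb / 1080 s = 3.977 Mbps.
Audio total: 216 + 216 = 432 kbps = 0.432 Mbps.
Video: 3.977 − 0.432 = 3.545 Mbps.

3.54 Mbps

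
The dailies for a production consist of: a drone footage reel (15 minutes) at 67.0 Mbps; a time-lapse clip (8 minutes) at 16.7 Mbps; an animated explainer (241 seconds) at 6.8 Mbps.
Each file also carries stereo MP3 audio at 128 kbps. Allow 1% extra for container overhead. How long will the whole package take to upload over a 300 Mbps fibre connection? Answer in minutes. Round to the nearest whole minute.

4 minutes

Audio: 128 kbps = 0.128 Mbps.
drone footage reel: 67.128 Mbps × 900 s × 1.01 = 61019.4 Mb
time-lapse clip: 16.828 Mbps × 480 s × 1.01 = 8158.2 Mb
animated explainer: 6.928 Mbps × 241 s × 1.01 = 1686.3 Mb
Total: 70863.9 Mb = 8858.0 MB.
At 300 Mbps: 70863.9 / 300 = 236 s ≈ 3.94 minutes.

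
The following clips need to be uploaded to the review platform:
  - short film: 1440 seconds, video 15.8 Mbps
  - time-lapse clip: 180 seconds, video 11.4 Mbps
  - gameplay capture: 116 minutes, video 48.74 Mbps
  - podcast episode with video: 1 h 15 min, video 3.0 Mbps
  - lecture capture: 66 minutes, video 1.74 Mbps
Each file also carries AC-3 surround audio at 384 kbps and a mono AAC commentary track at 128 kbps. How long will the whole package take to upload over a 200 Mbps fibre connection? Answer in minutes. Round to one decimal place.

32.8 minutes

Audio total: 384 + 128 = 512 kbps = 0.512 Mbps.
short film: 16.312 Mbps × 1440 s = 23489.3 Mb
time-lapse clip: 11.912 Mbps × 180 s = 2144.2 Mb
gameplay capture: 49.252 Mbps × 6960 s = 342793.9 Mb
podcast episode with video: 3.512 Mbps × 4500 s = 15804.0 Mb
lecture capture: 2.252 Mbps × 3960 s = 8917.9 Mb
Total: 393149.3 Mb = 49143.7 MB.
At 200 Mbps: 393149.3 / 200 = 1966 s ≈ 32.8 minutes.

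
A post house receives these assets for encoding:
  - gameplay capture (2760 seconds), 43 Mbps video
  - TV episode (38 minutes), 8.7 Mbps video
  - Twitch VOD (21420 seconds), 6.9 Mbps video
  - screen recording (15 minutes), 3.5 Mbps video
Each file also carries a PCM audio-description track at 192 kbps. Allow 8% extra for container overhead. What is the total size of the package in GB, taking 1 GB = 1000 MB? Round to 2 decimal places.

39.79 GB

Audio: 192 kbps = 0.192 Mbps.
gameplay capture: 43.192 Mbps × 2760 s × 1.08 = 128746.7 Mb
TV episode: 8.892 Mbps × 2280 s × 1.08 = 21895.7 Mb
Twitch VOD: 7.092 Mbps × 21420 s × 1.08 = 164063.5 Mb
screen recording: 3.692 Mbps × 900 s × 1.08 = 3588.6 Mb
Total: 318294.5 Mb = 39786.8 MB.
= 39.79 GB.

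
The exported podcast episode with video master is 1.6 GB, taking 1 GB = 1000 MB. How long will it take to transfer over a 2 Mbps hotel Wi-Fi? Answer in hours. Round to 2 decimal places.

1.78 hours

File: 1.6 GB = 12800.0 Mb.
At 2 Mbps: 12800.0 / 2 = 6400.0 s ≈ 1.78 hours.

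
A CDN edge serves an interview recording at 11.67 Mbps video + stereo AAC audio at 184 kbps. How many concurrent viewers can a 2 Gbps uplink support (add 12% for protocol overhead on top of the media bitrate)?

150

Audio: 184 kbps = 0.184 Mbps.
Per-viewer media rate: 11.854 Mbps.
On the wire with 12% overhead: 13.276 Mbps.
2 Gbps = 2,000 Mbps; 2,000 / 13.276 = 150.64 → 150 viewers.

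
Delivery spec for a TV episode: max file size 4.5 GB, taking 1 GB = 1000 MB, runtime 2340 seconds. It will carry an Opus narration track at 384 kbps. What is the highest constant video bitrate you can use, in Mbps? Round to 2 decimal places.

Budget: 4.5 GB = 36000.0 Mb.
Total bitrate budget: 36000.0 Mb / 2340 s = 15.385 Mbps.
Audio: 384 kbps = 0.384 Mbps.
Video: 15.385 − 0.384 = 15.001 Mbps.

15.00 Mbps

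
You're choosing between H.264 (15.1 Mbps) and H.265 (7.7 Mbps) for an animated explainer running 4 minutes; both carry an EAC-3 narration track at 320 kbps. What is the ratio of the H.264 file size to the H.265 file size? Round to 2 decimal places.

1.92

4 min = 240 s
Audio: 320 kbps = 0.320 Mbps.
H.264: 15.420 Mbps × 240 s = 3700.8 Mb = 462.600 MB.
H.265: 8.020 Mbps × 240 s = 1924.8 Mb = 240.600 MB.
Ratio: 462.600 / 240.600 = 1.923.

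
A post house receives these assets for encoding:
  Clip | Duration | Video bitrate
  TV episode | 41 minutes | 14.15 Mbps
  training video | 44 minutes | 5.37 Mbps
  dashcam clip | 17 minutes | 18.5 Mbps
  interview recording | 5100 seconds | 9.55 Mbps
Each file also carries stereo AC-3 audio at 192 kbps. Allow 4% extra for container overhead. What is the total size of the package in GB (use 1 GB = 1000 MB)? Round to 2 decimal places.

15.43 GB

Audio: 192 kbps = 0.192 Mbps.
TV episode: 14.342 Mbps × 2460 s × 1.04 = 36692.6 Mb
training video: 5.562 Mbps × 2640 s × 1.04 = 15271.0 Mb
dashcam clip: 18.692 Mbps × 1020 s × 1.04 = 19828.5 Mb
interview recording: 9.742 Mbps × 5100 s × 1.04 = 51671.6 Mb
Total: 123463.6 Mb = 15433.0 MB.
= 15.43 GB.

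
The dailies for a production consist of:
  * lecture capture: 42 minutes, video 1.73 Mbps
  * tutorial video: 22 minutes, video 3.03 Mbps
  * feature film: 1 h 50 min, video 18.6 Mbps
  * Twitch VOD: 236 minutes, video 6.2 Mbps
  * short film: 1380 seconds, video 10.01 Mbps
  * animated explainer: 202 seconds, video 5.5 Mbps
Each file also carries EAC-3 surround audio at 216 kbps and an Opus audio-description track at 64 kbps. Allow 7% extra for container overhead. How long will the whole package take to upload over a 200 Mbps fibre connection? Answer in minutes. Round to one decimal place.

21.5 minutes

Audio total: 216 + 64 = 280 kbps = 0.280 Mbps.
lecture capture: 2.010 Mbps × 2520 s × 1.07 = 5419.8 Mb
tutorial video: 3.310 Mbps × 1320 s × 1.07 = 4675.0 Mb
feature film: 18.880 Mbps × 6600 s × 1.07 = 133330.6 Mb
Twitch VOD: 6.480 Mbps × 14160 s × 1.07 = 98179.8 Mb
short film: 10.290 Mbps × 1380 s × 1.07 = 15194.2 Mb
animated explainer: 5.780 Mbps × 202 s × 1.07 = 1249.3 Mb
Total: 258048.6 Mb = 32256.1 MB.
At 200 Mbps: 258048.6 / 200 = 1290 s ≈ 21.5 minutes.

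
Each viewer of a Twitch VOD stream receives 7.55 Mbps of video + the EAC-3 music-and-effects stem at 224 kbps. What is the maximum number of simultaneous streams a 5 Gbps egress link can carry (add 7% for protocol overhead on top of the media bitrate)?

601

Audio: 224 kbps = 0.224 Mbps.
Per-viewer media rate: 7.774 Mbps.
On the wire with 7% overhead: 8.318 Mbps.
5 Gbps = 5,000 Mbps; 5,000 / 8.318 = 601.09 → 601 viewers.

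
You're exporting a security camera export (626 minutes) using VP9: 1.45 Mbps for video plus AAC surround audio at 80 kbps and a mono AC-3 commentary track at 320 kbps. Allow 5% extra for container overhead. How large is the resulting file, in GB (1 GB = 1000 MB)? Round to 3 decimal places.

9.120 GB

626 min = 37560 s
Audio total: 80 + 320 = 400 kbps = 0.400 Mbps.
Total bitrate: 1.45 + 0.400 = 1.850 Mbps.
Stream data: 1.850 Mbps × 37560 s = 69486.0 Mb.
With 5% container overhead: ×1.05.
72,960 Mb ÷ 8 = 9,120 MB → 9.120 GB.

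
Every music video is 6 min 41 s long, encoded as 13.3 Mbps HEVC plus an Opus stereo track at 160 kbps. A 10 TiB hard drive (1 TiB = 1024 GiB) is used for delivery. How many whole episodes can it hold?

16296

6 min 41 s = 401 s
Audio: 160 kbps = 0.160 Mbps.
Total bitrate: 13.460 Mbps.
Per item: 13.460 Mbps × 401 s = 5,397 Mb = 674.7 MB.
Capacity: 10 TiB = 87,960,930 Mb; 16296.73 items → 16296 complete.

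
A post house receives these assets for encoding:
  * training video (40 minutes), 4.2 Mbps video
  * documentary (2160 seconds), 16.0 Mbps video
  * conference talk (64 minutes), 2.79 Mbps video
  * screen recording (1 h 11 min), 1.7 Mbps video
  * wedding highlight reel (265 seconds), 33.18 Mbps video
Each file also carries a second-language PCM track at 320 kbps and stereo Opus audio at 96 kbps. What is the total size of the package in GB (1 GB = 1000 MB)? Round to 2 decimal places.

Audio total: 320 + 96 = 416 kbps = 0.416 Mbps.
training video: 4.616 Mbps × 2400 s = 11078.4 Mb
documentary: 16.416 Mbps × 2160 s = 35458.6 Mb
conference talk: 3.206 Mbps × 3840 s = 12311.0 Mb
screen recording: 2.116 Mbps × 4260 s = 9014.2 Mb
wedding highlight reel: 33.596 Mbps × 265 s = 8902.9 Mb
Total: 76765.1 Mb = 9595.6 MB.
= 9.596 GB.

9.60 GB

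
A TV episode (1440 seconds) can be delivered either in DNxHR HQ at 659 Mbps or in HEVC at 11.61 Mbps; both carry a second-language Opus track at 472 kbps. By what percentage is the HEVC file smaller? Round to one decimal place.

98.2%

Audio: 472 kbps = 0.472 Mbps.
DNxHR HQ: 659.472 Mbps × 1440 s = 949639.7 Mb = 118.705 GB.
HEVC: 12.082 Mbps × 1440 s = 17398.1 Mb = 2.175 GB.
Reduction: (1 − 2.175/118.705) × 100 = 98.17%.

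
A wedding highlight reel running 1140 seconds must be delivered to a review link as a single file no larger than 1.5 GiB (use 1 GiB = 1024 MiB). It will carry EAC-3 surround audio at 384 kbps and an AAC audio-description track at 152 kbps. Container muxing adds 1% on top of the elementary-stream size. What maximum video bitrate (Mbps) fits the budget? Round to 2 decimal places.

Budget: 1.5 GiB = 12884.9 Mb.
Stream payload after overhead: 12884.9 / 1.01 = 12757.3 Mb.
Total bitrate budget: 12757.3 Mb / 1140 s = 11.191 Mbps.
Audio total: 384 + 152 = 536 kbps = 0.536 Mbps.
Video: 11.191 − 0.536 = 10.655 Mbps.

10.65 Mbps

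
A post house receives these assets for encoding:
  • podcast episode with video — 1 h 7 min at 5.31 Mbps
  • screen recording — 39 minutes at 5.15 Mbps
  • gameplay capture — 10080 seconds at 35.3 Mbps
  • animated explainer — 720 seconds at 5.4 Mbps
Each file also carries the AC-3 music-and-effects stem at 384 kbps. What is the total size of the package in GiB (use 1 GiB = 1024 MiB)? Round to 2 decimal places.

Audio: 384 kbps = 0.384 Mbps.
podcast episode with video: 5.694 Mbps × 4020 s = 22889.9 Mb
screen recording: 5.534 Mbps × 2340 s = 12949.6 Mb
gameplay capture: 35.684 Mbps × 10080 s = 359694.7 Mb
animated explainer: 5.784 Mbps × 720 s = 4164.5 Mb
Total: 399698.6 Mb = 49962.3 MB.
= 46.53 GiB.

46.53 GiB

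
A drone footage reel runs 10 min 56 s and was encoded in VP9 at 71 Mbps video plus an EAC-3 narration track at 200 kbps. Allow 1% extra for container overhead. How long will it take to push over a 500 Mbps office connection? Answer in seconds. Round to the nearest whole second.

10 min 56 s = 656 s
Audio: 200 kbps = 0.200 Mbps.
Total bitrate: 71.200 Mbps.
File: 71.200 Mbps × 656 s = 46707.2 Mb.
With 1% container overhead: ×1.01. → 47174.3 Mb.
At 500 Mbps: 47174.3 / 500 = 94.3 s ≈ 94.3 seconds.

94 seconds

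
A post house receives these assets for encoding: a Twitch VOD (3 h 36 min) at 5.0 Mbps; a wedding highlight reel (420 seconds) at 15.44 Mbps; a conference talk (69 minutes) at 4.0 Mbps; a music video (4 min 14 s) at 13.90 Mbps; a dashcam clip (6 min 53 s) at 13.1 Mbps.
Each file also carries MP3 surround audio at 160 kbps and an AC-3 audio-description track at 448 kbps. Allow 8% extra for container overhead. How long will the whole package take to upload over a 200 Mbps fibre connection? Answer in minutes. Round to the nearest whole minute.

Audio total: 160 + 448 = 608 kbps = 0.608 Mbps.
Twitch VOD: 5.608 Mbps × 12960 s × 1.08 = 78494.1 Mb
wedding highlight reel: 16.048 Mbps × 420 s × 1.08 = 7279.4 Mb
conference talk: 4.608 Mbps × 4140 s × 1.08 = 20603.3 Mb
music video: 14.508 Mbps × 254 s × 1.08 = 3979.8 Mb
dashcam clip: 13.708 Mbps × 413 s × 1.08 = 6114.3 Mb
Total: 116470.9 Mb = 14558.9 MB.
At 200 Mbps: 116470.9 / 200 = 582 s ≈ 9.71 minutes.

10 minutes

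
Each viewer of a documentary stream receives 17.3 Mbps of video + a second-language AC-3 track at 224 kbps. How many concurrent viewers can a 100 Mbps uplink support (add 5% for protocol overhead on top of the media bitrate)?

Audio: 224 kbps = 0.224 Mbps.
Per-viewer media rate: 17.524 Mbps.
On the wire with 5% overhead: 18.400 Mbps.
100 Mbps = 100.0 Mbps; 100.0 / 18.400 = 5.43 → 5 viewers.

5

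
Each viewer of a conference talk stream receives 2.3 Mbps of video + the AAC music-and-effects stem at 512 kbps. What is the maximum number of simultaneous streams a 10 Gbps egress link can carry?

3556

Audio: 512 kbps = 0.512 Mbps.
Per-viewer media rate: 2.812 Mbps.
10 Gbps = 10,000 Mbps; 10,000 / 2.812 = 3556.19 → 3556 viewers.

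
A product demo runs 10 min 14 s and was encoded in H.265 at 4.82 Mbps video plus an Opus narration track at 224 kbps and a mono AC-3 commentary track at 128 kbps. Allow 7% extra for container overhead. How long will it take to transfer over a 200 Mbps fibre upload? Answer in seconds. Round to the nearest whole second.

10 min 14 s = 614 s
Audio total: 224 + 128 = 352 kbps = 0.352 Mbps.
Total bitrate: 5.172 Mbps.
File: 5.172 Mbps × 614 s = 3175.6 Mb.
With 7% container overhead: ×1.07. → 3397.9 Mb.
At 200 Mbps: 3397.9 / 200 = 17.0 s ≈ 17 seconds.

17 seconds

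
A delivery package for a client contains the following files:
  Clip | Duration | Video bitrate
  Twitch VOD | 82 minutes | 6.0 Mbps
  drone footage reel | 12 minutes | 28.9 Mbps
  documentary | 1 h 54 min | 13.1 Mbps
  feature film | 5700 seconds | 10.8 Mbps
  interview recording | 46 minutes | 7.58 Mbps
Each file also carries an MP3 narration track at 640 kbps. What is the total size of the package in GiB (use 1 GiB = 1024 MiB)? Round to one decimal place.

27.5 GiB

Audio: 640 kbps = 0.640 Mbps.
Twitch VOD: 6.640 Mbps × 4920 s = 32668.8 Mb
drone footage reel: 29.540 Mbps × 720 s = 21268.8 Mb
documentary: 13.740 Mbps × 6840 s = 93981.6 Mb
feature film: 11.440 Mbps × 5700 s = 65208.0 Mb
interview recording: 8.220 Mbps × 2760 s = 22687.2 Mb
Total: 235814.4 Mb = 29476.8 MB.
= 27.45 GiB.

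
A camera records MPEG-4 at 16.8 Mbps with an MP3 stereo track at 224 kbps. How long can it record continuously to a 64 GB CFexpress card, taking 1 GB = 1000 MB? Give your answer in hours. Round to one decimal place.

Audio: 224 kbps = 0.224 Mbps.
Total bitrate: 16.8 + 0.224 = 17.024 Mbps.
Capacity: 64 GB = 512,000 Mb.
Recording time: 512,000 / 17.024 = 30,075 s ≈ 8.35 hours.

8.4 hours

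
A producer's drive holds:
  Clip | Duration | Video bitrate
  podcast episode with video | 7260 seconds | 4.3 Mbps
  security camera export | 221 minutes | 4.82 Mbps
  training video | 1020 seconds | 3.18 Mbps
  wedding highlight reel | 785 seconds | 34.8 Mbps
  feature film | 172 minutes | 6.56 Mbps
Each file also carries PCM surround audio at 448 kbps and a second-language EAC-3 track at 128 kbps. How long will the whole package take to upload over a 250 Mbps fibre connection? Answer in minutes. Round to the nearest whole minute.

Audio total: 448 + 128 = 576 kbps = 0.576 Mbps.
podcast episode with video: 4.876 Mbps × 7260 s = 35399.8 Mb
security camera export: 5.396 Mbps × 13260 s = 71551.0 Mb
training video: 3.756 Mbps × 1020 s = 3831.1 Mb
wedding highlight reel: 35.376 Mbps × 785 s = 27770.2 Mb
feature film: 7.136 Mbps × 10320 s = 73643.5 Mb
Total: 212195.5 Mb = 26524.4 MB.
At 250 Mbps: 212195.5 / 250 = 849 s ≈ 14.1 minutes.

14 minutes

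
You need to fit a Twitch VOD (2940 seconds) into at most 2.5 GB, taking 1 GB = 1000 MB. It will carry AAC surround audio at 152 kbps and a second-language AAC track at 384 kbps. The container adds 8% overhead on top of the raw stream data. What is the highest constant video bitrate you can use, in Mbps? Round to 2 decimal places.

5.76 Mbps

Budget: 2.5 GB = 20000.0 Mb.
Stream payload after overhead: 20000.0 / 1.08 = 18518.5 Mb.
Total bitrate budget: 18518.5 Mb / 2940 s = 6.299 Mbps.
Audio total: 152 + 384 = 536 kbps = 0.536 Mbps.
Video: 6.299 − 0.536 = 5.763 Mbps.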